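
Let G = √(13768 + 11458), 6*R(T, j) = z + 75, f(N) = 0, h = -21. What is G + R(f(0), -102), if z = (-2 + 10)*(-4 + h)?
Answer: -125/6 + √25226 ≈ 137.99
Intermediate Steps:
z = -200 (z = (-2 + 10)*(-4 - 21) = 8*(-25) = -200)
R(T, j) = -125/6 (R(T, j) = (-200 + 75)/6 = (⅙)*(-125) = -125/6)
G = √25226 ≈ 158.83
G + R(f(0), -102) = √25226 - 125/6 = -125/6 + √25226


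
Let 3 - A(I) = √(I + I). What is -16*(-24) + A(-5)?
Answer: 387 - I*√10 ≈ 387.0 - 3.1623*I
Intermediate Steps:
A(I) = 3 - √2*√I (A(I) = 3 - √(I + I) = 3 - √(2*I) = 3 - √2*√I)
-16*(-24) + A(-5) = -16*(-24) + (3 - √2*√(-5)) = 384 + (3 - √2*I*√5) = 384 + (3 - I*√10) = 387 - I*√10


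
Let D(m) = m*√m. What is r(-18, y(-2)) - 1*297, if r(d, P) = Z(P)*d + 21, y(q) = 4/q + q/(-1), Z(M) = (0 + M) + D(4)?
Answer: -420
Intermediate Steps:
D(m) = m^(3/2)
Z(M) = 8 + M (Z(M) = (0 + M) + 4^(3/2) = M + 8 = 8 + M)
y(q) = -q + 4/q (y(q) = 4/q + q*(-1) = 4/q - q = -q + 4/q)
r(d, P) = 21 + d*(8 + P) (r(d, P) = (8 + P)*d + 21 = d*(8 + P) + 21 = 21 + d*(8 + P))
r(-18, y(-2)) - 1*297 = (21 - 18*(8 + (-1*(-2) + 4/(-2)))) - 1*297 = (21 - 18*(8 + (2 + 4*(-½)))) - 297 = (21 - 18*(8 + (2 - 2))) - 297 = (21 - 18*(8 + 0)) - 297 = (21 - 18*8) - 297 = (21 - 144) - 297 = -123 - 297 = -420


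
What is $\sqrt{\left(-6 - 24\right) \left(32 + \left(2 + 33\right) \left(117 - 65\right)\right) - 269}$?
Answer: $i \sqrt{55829} \approx 236.28 i$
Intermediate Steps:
$\sqrt{\left(-6 - 24\right) \left(32 + \left(2 + 33\right) \left(117 - 65\right)\right) - 269} = \sqrt{- 30 \left(32 + 35 \cdot 52\right) - 269} = \sqrt{- 30 \left(32 + 1820\right) - 269} = \sqrt{\left(-30\right) 1852 - 269} = \sqrt{-55560 - 269} = \sqrt{-55829} = i \sqrt{55829}$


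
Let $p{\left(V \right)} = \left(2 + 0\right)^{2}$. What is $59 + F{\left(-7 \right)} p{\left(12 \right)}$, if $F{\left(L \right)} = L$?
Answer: $31$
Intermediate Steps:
$p{\left(V \right)} = 4$ ($p{\left(V \right)} = 2^{2} = 4$)
$59 + F{\left(-7 \right)} p{\left(12 \right)} = 59 - 28 = 31$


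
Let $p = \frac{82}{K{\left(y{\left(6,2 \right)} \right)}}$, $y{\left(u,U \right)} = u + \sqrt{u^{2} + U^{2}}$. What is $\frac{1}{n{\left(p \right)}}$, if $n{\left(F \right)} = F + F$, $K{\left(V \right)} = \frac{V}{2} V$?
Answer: $\frac{\left(3 + \sqrt{10}\right)^{2}}{82} \approx 0.46309$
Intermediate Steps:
$y{\left(u,U \right)} = u + \sqrt{U^{2} + u^{2}}$
$K{\left(V \right)} = \frac{V^{2}}{2}$ ($K{\left(V \right)} = V \frac{1}{2} V = \frac{V}{2} V = \frac{V^{2}}{2}$)
$p = \frac{164}{\left(6 + 2 \sqrt{10}\right)^{2}}$ ($p = \frac{82}{\frac{1}{2} \left(6 + \sqrt{2^{2} + 6^{2}}\right)^{2}} = \frac{82}{\frac{1}{2} \left(6 + \sqrt{4 + 36}\right)^{2}} = \frac{82}{\frac{1}{2} \left(6 + \sqrt{40}\right)^{2}} = \frac{82}{\frac{1}{2} \left(6 + 2 \sqrt{10}\right)^{2}} = 82 \frac{2}{\left(6 + 2 \sqrt{10}\right)^{2}} = \frac{164}{\left(6 + 2 \sqrt{10}\right)^{2}} \approx 1.0797$)
$n{\left(F \right)} = 2 F$
$\frac{1}{n{\left(p \right)}} = \frac{1}{2 \frac{41}{\left(3 + \sqrt{10}\right)^{2}}} = \frac{1}{82 \frac{1}{\left(3 + \sqrt{10}\right)^{2}}} = \frac{\left(3 + \sqrt{10}\right)^{2}}{82}$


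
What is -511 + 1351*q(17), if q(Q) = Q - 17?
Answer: -511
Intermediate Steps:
q(Q) = -17 + Q
-511 + 1351*q(17) = -511 + 1351*(-17 + 17) = -511 + 1351*0 = -511 + 0 = -511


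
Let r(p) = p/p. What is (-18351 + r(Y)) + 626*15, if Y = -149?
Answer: -8960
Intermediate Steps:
r(p) = 1
(-18351 + r(Y)) + 626*15 = (-18351 + 1) + 626*15 = -18350 + 9390 = -8960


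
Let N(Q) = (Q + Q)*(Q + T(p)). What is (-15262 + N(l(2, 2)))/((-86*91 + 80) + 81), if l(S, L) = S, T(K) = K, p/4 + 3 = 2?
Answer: 1018/511 ≈ 1.9922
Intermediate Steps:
p = -4 (p = -12 + 4*2 = -12 + 8 = -4)
N(Q) = 2*Q*(-4 + Q) (N(Q) = (Q + Q)*(Q - 4) = (2*Q)*(-4 + Q) = 2*Q*(-4 + Q))
(-15262 + N(l(2, 2)))/((-86*91 + 80) + 81) = (-15262 + 2*2*(-4 + 2))/((-86*91 + 80) + 81) = (-15262 + 2*2*(-2))/((-7826 + 80) + 81) = (-15262 - 8)/(-7746 + 81) = -15270/(-7665) = -15270*(-1/7665) = 1018/511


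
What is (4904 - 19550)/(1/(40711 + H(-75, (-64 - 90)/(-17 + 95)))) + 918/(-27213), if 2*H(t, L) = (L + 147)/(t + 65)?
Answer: -351497274581572/589615 ≈ -5.9615e+8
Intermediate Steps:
H(t, L) = (147 + L)/(2*(65 + t)) (H(t, L) = ((L + 147)/(t + 65))/2 = ((147 + L)/(65 + t))/2 = (147 + L)/(2*(65 + t)))
(4904 - 19550)/(1/(40711 + H(-75, (-64 - 90)/(-17 + 95)))) + 918/(-27213) = (4904 - 19550)/(1/(40711 + (147 + (-64 - 90)/(-17 + 95))/(2*(65 - 75)))) + 918/(-27213) = -14646/(1/(40711 + (1/2)*(147 - 154/78)/(-10))) + 918*(-1/27213) = -14646/(1/(40711 + (1/2)*(-1/10)*(147 - 154*1/78))) - 306/9071 = -14646/(1/(40711 + (1/2)*(-1/10)*(147 - 77/39))) - 306/9071 = -14646/(1/(40711 + (1/2)*(-1/10)*(5656/39))) - 306/9071 = -14646/(1/(40711 - 1414/195)) - 306/9071 = -14646/(1/(7937231/195)) - 306/9071 = -14646/195/7937231 - 306/9071 = -14646*7937231/195 - 306/9071 = -38749561742/65 - 306/9071 = -351497274581572/589615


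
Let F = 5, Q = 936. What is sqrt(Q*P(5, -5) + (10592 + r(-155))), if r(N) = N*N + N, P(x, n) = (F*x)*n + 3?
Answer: I*sqrt(79730) ≈ 282.37*I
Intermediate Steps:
P(x, n) = 3 + 5*n*x (P(x, n) = (5*x)*n + 3 = 5*n*x + 3 = 3 + 5*n*x)
r(N) = N + N**2 (r(N) = N**2 + N = N + N**2)
sqrt(Q*P(5, -5) + (10592 + r(-155))) = sqrt(936*(3 + 5*(-5)*5) + (10592 - 155*(1 - 155))) = sqrt(936*(3 - 125) + (10592 - 155*(-154))) = sqrt(936*(-122) + (10592 + 23870)) = sqrt(-114192 + 34462) = sqrt(-79730) = I*sqrt(79730)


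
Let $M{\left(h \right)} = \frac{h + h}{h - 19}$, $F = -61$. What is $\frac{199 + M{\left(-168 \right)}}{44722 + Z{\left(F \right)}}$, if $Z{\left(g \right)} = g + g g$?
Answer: $\frac{37549}{9047434} \approx 0.0041502$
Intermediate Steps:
$M{\left(h \right)} = \frac{2 h}{-19 + h}$
$Z{\left(g \right)} = g + g^{2}$
$\frac{199 + M{\left(-168 \right)}}{44722 + Z{\left(F \right)}} = \frac{199 + 2 \left(-168\right) \frac{1}{-19 - 168}}{44722 - 61 \left(1 - 61\right)} = \frac{199 + 2 \left(-168\right) \frac{1}{-187}}{44722 - -3660} = \frac{199 + 2 \left(-168\right) \left(- \frac{1}{187}\right)}{44722 + 3660} = \frac{199 + \frac{336}{187}}{48382} = \frac{37549}{187} \cdot \frac{1}{48382} = \frac{37549}{9047434}$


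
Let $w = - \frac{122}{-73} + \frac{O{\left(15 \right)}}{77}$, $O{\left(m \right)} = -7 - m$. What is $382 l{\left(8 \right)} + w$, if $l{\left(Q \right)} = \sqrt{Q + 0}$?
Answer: $\frac{708}{511} + 764 \sqrt{2} \approx 1081.8$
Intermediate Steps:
$w = \frac{708}{511}$ ($w = - \frac{122}{-73} + \frac{-7 - 15}{77} = \left(-122\right) \left(- \frac{1}{73}\right) + \left(-7 - 15\right) \frac{1}{77} = \frac{122}{73} - \frac{2}{7} = \frac{708}{511} \approx 1.3855$)
$l{\left(Q \right)} = \sqrt{Q}$
$382 l{\left(8 \right)} + w = 382 \sqrt{8} + \frac{708}{511} = 382 \cdot 2 \sqrt{2} + \frac{708}{511} = 764 \sqrt{2} + \frac{708}{511} = \frac{708}{511} + 764 \sqrt{2}$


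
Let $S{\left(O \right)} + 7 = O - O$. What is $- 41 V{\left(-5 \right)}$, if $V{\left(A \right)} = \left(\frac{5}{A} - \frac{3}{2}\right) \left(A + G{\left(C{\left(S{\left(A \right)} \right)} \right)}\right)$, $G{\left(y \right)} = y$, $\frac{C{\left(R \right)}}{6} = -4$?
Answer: $- \frac{5945}{2} \approx -2972.5$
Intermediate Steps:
$S{\left(O \right)} = -7$ ($S{\left(O \right)} = -7 + \left(O - O\right) = -7 + 0 = -7$)
$C{\left(R \right)} = -24$ ($C{\left(R \right)} = 6 \left(-4\right) = -24$)
$V{\left(A \right)} = \left(-24 + A\right) \left(- \frac{3}{2} + \frac{5}{A}\right)$ ($V{\left(A \right)} = \left(\frac{5}{A} - \frac{3}{2}\right) \left(A - 24\right) = \left(\frac{5}{A} - \frac{3}{2}\right) \left(-24 + A\right) = \left(- \frac{3}{2} + \frac{5}{A}\right) \left(-24 + A\right) = \left(-24 + A\right) \left(- \frac{3}{2} + \frac{5}{A}\right)$)
$- 41 V{\left(-5 \right)} = - 41 \left(41 - \frac{120}{-5} - - \frac{15}{2}\right) = - 41 \left(41 - -24 + \frac{15}{2}\right) = - 41 \left(41 + 24 + \frac{15}{2}\right) = \left(-41\right) \frac{145}{2} = - \frac{5945}{2}$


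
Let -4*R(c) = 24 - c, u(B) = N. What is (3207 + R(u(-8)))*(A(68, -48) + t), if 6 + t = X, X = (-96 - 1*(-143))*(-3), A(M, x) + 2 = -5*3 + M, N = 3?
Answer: -307368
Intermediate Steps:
u(B) = 3
A(M, x) = -17 + M (A(M, x) = -2 + (-5*3 + M) = -2 + (-15 + M) = -17 + M)
R(c) = -6 + c/4 (R(c) = -(24 - c)/4 = -6 + c/4)
X = -141 (X = (-96 + 143)*(-3) = 47*(-3) = -141)
t = -147 (t = -6 - 141 = -147)
(3207 + R(u(-8)))*(A(68, -48) + t) = (3207 + (-6 + (1/4)*3))*((-17 + 68) - 147) = (3207 + (-6 + 3/4))*(51 - 147) = (3207 - 21/4)*(-96) = (12807/4)*(-96) = -307368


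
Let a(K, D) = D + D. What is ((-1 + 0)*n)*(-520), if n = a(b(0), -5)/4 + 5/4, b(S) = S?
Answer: -650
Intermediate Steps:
a(K, D) = 2*D
n = -5/4 (n = (2*(-5))/4 + 5/4 = -10*1/4 + 5*(1/4) = -5/2 + 5/4 = -5/4 ≈ -1.2500)
((-1 + 0)*n)*(-520) = ((-1 + 0)*(-5/4))*(-520) = -1*(-5/4)*(-520) = (5/4)*(-520) = -650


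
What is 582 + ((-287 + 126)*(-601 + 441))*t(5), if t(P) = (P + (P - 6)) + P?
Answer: 232422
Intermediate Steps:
t(P) = -6 + 3*P (t(P) = (P + (-6 + P)) + P = (-6 + 2*P) + P = -6 + 3*P)
582 + ((-287 + 126)*(-601 + 441))*t(5) = 582 + ((-287 + 126)*(-601 + 441))*(-6 + 3*5) = 582 + (-161*(-160))*(-6 + 15) = 582 + 25760*9 = 582 + 231840 = 232422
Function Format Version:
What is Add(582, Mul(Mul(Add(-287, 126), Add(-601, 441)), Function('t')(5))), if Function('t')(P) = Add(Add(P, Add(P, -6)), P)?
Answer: 232422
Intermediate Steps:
Function('t')(P) = Add(-6, Mul(3, P)) (Function('t')(P) = Add(Add(P, Add(-6, P)), P) = Add(Add(-6, Mul(2, P)), P) = Add(-6, Mul(3, P)))
Add(582, Mul(Mul(Add(-287, 126), Add(-601, 441)), Function('t')(5))) = Add(582, Mul(Mul(Add(-287, 126), Add(-601, 441)), Add(-6, Mul(3, 5)))) = Add(582, Mul(Mul(-161, -160), Add(-6, 15))) = Add(582, Mul(25760, 9)) = Add(582, 231840) = 232422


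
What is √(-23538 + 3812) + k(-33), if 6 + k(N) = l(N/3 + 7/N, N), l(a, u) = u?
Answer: -39 + I*√19726 ≈ -39.0 + 140.45*I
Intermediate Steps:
k(N) = -6 + N
√(-23538 + 3812) + k(-33) = √(-23538 + 3812) + (-6 - 33) = √(-19726) - 39 = I*√19726 - 39 = -39 + I*√19726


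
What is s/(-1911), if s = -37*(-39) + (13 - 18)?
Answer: -1438/1911 ≈ -0.75249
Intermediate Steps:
s = 1438 (s = 1443 - 5 = 1438)
s/(-1911) = 1438/(-1911) = 1438*(-1/1911) = -1438/1911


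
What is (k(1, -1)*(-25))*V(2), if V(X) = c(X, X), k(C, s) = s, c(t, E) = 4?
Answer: 100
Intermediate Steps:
V(X) = 4
(k(1, -1)*(-25))*V(2) = -1*(-25)*4 = 25*4 = 100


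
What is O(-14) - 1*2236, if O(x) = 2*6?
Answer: -2224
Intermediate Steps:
O(x) = 12
O(-14) - 1*2236 = 12 - 1*2236 = 12 - 2236 = -2224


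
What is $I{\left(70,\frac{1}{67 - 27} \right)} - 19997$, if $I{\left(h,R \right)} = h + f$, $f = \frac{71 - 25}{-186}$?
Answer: $- \frac{1853234}{93} \approx -19927.0$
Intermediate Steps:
$f = - \frac{23}{93}$ ($f = \left(71 - 25\right) \left(- \frac{1}{186}\right) = 46 \left(- \frac{1}{186}\right) = - \frac{23}{93} \approx -0.24731$)
$I{\left(h,R \right)} = - \frac{23}{93} + h$ ($I{\left(h,R \right)} = h - \frac{23}{93} = - \frac{23}{93} + h$)
$I{\left(70,\frac{1}{67 - 27} \right)} - 19997 = \left(- \frac{23}{93} + 70\right) - 19997 = \frac{6487}{93} - 19997 = - \frac{1853234}{93}$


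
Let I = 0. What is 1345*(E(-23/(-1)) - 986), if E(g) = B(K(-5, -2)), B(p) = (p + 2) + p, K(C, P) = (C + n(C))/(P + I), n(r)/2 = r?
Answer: -1303305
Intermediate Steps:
n(r) = 2*r
K(C, P) = 3*C/P (K(C, P) = (C + 2*C)/(P + 0) = (3*C)/P = 3*C/P)
B(p) = 2 + 2*p (B(p) = (2 + p) + p = 2 + 2*p)
E(g) = 17 (E(g) = 2 + 2*(3*(-5)/(-2)) = 2 + 2*(3*(-5)*(-1/2)) = 2 + 2*(15/2) = 2 + 15 = 17)
1345*(E(-23/(-1)) - 986) = 1345*(17 - 986) = 1345*(-969) = -1303305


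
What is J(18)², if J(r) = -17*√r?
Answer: 5202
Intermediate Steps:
J(18)² = (-51*√2)² = 5202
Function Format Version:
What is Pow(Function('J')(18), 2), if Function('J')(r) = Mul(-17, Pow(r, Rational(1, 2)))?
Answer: 5202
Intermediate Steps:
Pow(Function('J')(18), 2) = Pow(Mul(-17, Pow(18, Rational(1, 2))), 2) = Pow(Mul(-17, Mul(3, Pow(2, Rational(1, 2)))), 2) = Pow(Mul(-51, Pow(2, Rational(1, 2))), 2) = 5202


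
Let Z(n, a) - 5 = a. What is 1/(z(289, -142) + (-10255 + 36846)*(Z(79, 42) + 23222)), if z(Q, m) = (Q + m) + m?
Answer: 1/618745984 ≈ 1.6162e-9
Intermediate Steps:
Z(n, a) = 5 + a
z(Q, m) = Q + 2*m
1/(z(289, -142) + (-10255 + 36846)*(Z(79, 42) + 23222)) = 1/((289 + 2*(-142)) + (-10255 + 36846)*((5 + 42) + 23222)) = 1/((289 - 284) + 26591*(47 + 23222)) = 1/(5 + 26591*23269) = 1/(5 + 618745979) = 1/618745984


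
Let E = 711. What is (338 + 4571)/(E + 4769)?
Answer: 4909/5480 ≈ 0.89580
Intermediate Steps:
(338 + 4571)/(E + 4769) = (338 + 4571)/(711 + 4769) = 4909/5480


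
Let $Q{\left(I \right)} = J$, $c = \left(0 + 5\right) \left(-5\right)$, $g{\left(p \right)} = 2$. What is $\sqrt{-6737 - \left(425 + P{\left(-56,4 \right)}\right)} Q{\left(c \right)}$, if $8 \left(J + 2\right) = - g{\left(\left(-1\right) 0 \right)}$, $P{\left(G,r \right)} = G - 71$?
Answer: $- \frac{9 i \sqrt{7035}}{4} \approx - 188.72 i$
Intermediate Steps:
$P{\left(G,r \right)} = -71 + G$ ($P{\left(G,r \right)} = G - 71 = -71 + G$)
$c = -25$ ($c = 5 \left(-5\right) = -25$)
$J = - \frac{9}{4}$ ($J = -2 + \frac{\left(-1\right) 2}{8} = -2 + \frac{1}{8} \left(-2\right) = -2 - \frac{1}{4} = - \frac{9}{4} \approx -2.25$)
$Q{\left(I \right)} = - \frac{9}{4}$
$\sqrt{-6737 - \left(425 + P{\left(-56,4 \right)}\right)} Q{\left(c \right)} = \sqrt{-6737 - 298} \left(- \frac{9}{4}\right) = \sqrt{-7035} \left(- \frac{9}{4}\right) = i \sqrt{7035} \left(- \frac{9}{4}\right) = - \frac{9 i \sqrt{7035}}{4}$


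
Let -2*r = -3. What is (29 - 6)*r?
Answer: 69/2 ≈ 34.500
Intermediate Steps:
r = 3/2 (r = -1/2*(-3) = 3/2 ≈ 1.5000)
(29 - 6)*r = (29 - 6)*(3/2) = 23*(3/2) = 69/2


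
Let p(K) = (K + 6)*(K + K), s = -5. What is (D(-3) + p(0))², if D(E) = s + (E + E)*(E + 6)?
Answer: 529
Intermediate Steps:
p(K) = 2*K*(6 + K) (p(K) = (6 + K)*(2*K) = 2*K*(6 + K))
D(E) = -5 + 2*E*(6 + E) (D(E) = -5 + (E + E)*(E + 6) = -5 + (2*E)*(6 + E) = -5 + 2*E*(6 + E))
(D(-3) + p(0))² = ((-5 + 2*(-3)² + 12*(-3)) + 2*0*(6 + 0))² = ((-5 + 2*9 - 36) + 2*0*6)² = ((-5 + 18 - 36) + 0)² = (-23 + 0)² = (-23)² = 529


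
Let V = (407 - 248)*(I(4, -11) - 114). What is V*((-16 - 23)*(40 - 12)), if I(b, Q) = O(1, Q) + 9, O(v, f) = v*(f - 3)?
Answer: 20661732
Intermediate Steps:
O(v, f) = v*(-3 + f)
I(b, Q) = 6 + Q (I(b, Q) = 1*(-3 + Q) + 9 = (-3 + Q) + 9 = 6 + Q)
V = -18921 (V = (407 - 248)*((6 - 11) - 114) = 159*(-5 - 114) = 159*(-119) = -18921)
V*((-16 - 23)*(40 - 12)) = -18921*(-16 - 23)*(40 - 12) = -(-737919)*28 = -18921*(-1092) = 20661732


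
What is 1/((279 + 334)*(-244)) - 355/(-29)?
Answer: 53098031/4337588 ≈ 12.241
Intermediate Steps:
1/((279 + 334)*(-244)) - 355/(-29) = -1/244/613 - 355*(-1/29) = (1/613)*(-1/244) + 355/29 = -1/149572 + 355/29 = 53098031/4337588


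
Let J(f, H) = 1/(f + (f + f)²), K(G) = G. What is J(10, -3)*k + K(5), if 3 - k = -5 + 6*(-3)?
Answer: 1038/205 ≈ 5.0634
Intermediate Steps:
k = 26 (k = 3 - (-5 + 6*(-3)) = 3 - (-5 - 18) = 3 - 1*(-23) = 3 + 23 = 26)
J(f, H) = 1/(f + 4*f²) (J(f, H) = 1/(f + (2*f)²) = 1/(f + 4*f²))
J(10, -3)*k + K(5) = (1/(10*(1 + 4*10)))*26 + 5 = (1/(10*(1 + 40)))*26 + 5 = ((⅒)/41)*26 + 5 = ((⅒)*(1/41))*26 + 5 = (1/410)*26 + 5 = 13/205 + 5 = 1038/205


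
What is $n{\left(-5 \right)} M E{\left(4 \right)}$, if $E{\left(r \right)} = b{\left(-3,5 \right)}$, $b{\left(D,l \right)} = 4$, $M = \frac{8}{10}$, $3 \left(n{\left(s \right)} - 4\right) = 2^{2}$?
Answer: $\frac{256}{15} \approx 17.067$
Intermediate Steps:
$n{\left(s \right)} = \frac{16}{3}$ ($n{\left(s \right)} = 4 + \frac{2^{2}}{3} = 4 + \frac{1}{3} \cdot 4 = 4 + \frac{4}{3} = \frac{16}{3}$)
$M = \frac{4}{5}$ ($M = 8 \cdot \frac{1}{10} = \frac{4}{5} \approx 0.8$)
$E{\left(r \right)} = 4$
$n{\left(-5 \right)} M E{\left(4 \right)} = \frac{16}{3} \cdot \frac{4}{5} \cdot 4 = \frac{64}{15} \cdot 4 = \frac{256}{15}$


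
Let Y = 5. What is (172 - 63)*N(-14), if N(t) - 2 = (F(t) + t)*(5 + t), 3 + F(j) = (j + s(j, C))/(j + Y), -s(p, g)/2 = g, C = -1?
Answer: 15587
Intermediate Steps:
s(p, g) = -2*g
F(j) = -3 + (2 + j)/(5 + j) (F(j) = -3 + (j - 2*(-1))/(j + 5) = -3 + (j + 2)/(5 + j) = -3 + (2 + j)/(5 + j))
N(t) = 2 + (5 + t)*(t + (-13 - 2*t)/(5 + t)) (N(t) = 2 + ((-13 - 2*t)/(5 + t) + t)*(5 + t) = 2 + (t + (-13 - 2*t)/(5 + t))*(5 + t) = 2 + (5 + t)*(t + (-13 - 2*t)/(5 + t)))
(172 - 63)*N(-14) = (172 - 63)*(-11 + (-14)**2 + 3*(-14)) = 109*(-11 + 196 - 42) = 109*143 = 15587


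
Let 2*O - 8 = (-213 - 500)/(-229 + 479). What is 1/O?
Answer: 500/1287 ≈ 0.38850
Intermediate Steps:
O = 1287/500 (O = 4 + ((-213 - 500)/(-229 + 479))/2 = 4 + (-713/250)/2 = 4 + (-713*1/250)/2 = 4 + (½)*(-713/250) = 4 - 713/500 = 1287/500 ≈ 2.5740)
1/O = 1/(1287/500) = 500/1287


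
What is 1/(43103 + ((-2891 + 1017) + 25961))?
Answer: 1/67190 ≈ 1.4883e-5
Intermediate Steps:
1/(43103 + ((-2891 + 1017) + 25961)) = 1/(43103 + (-1874 + 25961)) = 1/(43103 + 24087) = 1/67190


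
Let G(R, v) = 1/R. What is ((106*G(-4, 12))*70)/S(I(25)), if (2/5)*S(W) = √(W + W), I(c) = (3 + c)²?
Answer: -53*√2/4 ≈ -18.738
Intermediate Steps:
G(R, v) = 1/R
S(W) = 5*√2*√W/2 (S(W) = 5*√(W + W)/2 = 5*√(2*W)/2 = 5*(√2*√W)/2 = 5*√2*√W/2)
((106*G(-4, 12))*70)/S(I(25)) = ((106/(-4))*70)/((5*√2*√((3 + 25)²)/2)) = ((106*(-¼))*70)/((5*√2*√(28²)/2)) = (-53/2*70)/((5*√2*√784/2)) = -1855*√2/140 = -53*√2/4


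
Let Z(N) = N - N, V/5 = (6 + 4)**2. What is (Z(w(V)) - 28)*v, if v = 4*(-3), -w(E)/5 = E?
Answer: 336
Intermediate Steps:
V = 500 (V = 5*(6 + 4)**2 = 5*10**2 = 5*100 = 500)
w(E) = -5*E
Z(N) = 0
v = -12
(Z(w(V)) - 28)*v = (0 - 28)*(-12) = -28*(-12) = 336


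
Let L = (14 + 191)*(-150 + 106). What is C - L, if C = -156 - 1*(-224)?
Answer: 9088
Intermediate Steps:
L = -9020 (L = 205*(-44) = -9020)
C = 68 (C = -156 + 224 = 68)
C - L = 68 - 1*(-9020) = 68 + 9020 = 9088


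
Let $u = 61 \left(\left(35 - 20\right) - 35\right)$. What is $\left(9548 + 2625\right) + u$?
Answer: $10953$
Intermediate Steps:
$u = -1220$ ($u = 61 \left(\left(35 - 20\right) - 35\right) = 61 \left(15 - 35\right) = 61 \left(-20\right) = -1220$)
$\left(9548 + 2625\right) + u = \left(9548 + 2625\right) - 1220 = 12173 - 1220 = 10953$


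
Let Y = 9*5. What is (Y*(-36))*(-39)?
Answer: 63180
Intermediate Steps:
Y = 45
(Y*(-36))*(-39) = (45*(-36))*(-39) = -1620*(-39) = 63180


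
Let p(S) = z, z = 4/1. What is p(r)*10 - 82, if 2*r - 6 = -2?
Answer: -42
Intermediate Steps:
r = 2 (r = 3 + (1/2)*(-2) = 3 - 1 = 2)
z = 4 (z = 4*1 = 4)
p(S) = 4
p(r)*10 - 82 = 4*10 - 82 = 40 - 82 = -42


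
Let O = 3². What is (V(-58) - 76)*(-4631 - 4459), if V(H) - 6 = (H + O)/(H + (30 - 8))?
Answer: 1247855/2 ≈ 6.2393e+5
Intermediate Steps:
O = 9
V(H) = 6 + (9 + H)/(22 + H) (V(H) = 6 + (H + 9)/(H + (30 - 8)) = 6 + (9 + H)/(H + 22) = 6 + (9 + H)/(22 + H))
(V(-58) - 76)*(-4631 - 4459) = ((141 + 7*(-58))/(22 - 58) - 76)*(-4631 - 4459) = ((141 - 406)/(-36) - 76)*(-9090) = (-1/36*(-265) - 76)*(-9090) = (265/36 - 76)*(-9090) = -2471/36*(-9090) = 1247855/2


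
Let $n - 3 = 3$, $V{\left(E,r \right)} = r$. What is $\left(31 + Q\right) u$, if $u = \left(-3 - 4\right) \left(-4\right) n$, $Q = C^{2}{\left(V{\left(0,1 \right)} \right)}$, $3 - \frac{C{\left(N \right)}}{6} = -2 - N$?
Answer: $222936$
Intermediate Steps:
$C{\left(N \right)} = 30 + 6 N$ ($C{\left(N \right)} = 18 - 6 \left(-2 - N\right) = 18 + \left(12 + 6 N\right) = 30 + 6 N$)
$Q = 1296$ ($Q = \left(30 + 6 \cdot 1\right)^{2} = \left(30 + 6\right)^{2} = 36^{2} = 1296$)
$n = 6$ ($n = 3 + 3 = 6$)
$u = 168$ ($u = \left(-3 - 4\right) \left(-4\right) 6 = \left(-7\right) \left(-4\right) 6 = 28 \cdot 6 = 168$)
$\left(31 + Q\right) u = \left(31 + 1296\right) 168 = 1327 \cdot 168 = 222936$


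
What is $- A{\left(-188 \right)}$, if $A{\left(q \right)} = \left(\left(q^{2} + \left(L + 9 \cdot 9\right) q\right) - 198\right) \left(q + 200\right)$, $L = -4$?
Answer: $-248040$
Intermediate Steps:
$A{\left(q \right)} = \left(200 + q\right) \left(-198 + q^{2} + 77 q\right)$ ($A{\left(q \right)} = \left(\left(q^{2} + \left(-4 + 9 \cdot 9\right) q\right) - 198\right) \left(q + 200\right) = \left(\left(q^{2} + \left(-4 + 81\right) q\right) - 198\right) \left(200 + q\right) = \left(\left(q^{2} + 77 q\right) - 198\right) \left(200 + q\right) = \left(-198 + q^{2} + 77 q\right) \left(200 + q\right) = \left(200 + q\right) \left(-198 + q^{2} + 77 q\right)$)
$- A{\left(-188 \right)} = - (-39600 + \left(-188\right)^{3} + 277 \left(-188\right)^{2} + 15202 \left(-188\right)) = - (-39600 - 6644672 + 277 \cdot 35344 - 2857976) = - (-39600 - 6644672 + 9790288 - 2857976) = \left(-1\right) 248040 = -248040$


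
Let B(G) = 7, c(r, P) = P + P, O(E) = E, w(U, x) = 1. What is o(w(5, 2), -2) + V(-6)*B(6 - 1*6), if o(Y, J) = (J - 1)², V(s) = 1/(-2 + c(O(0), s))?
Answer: 17/2 ≈ 8.5000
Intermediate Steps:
c(r, P) = 2*P
V(s) = 1/(-2 + 2*s)
o(Y, J) = (-1 + J)²
o(w(5, 2), -2) + V(-6)*B(6 - 1*6) = (-1 - 2)² + (1/(2*(-1 - 6)))*7 = (-3)² + ((½)/(-7))*7 = 9 + ((½)*(-⅐))*7 = 9 - 1/14*7 = 9 - ½ = 17/2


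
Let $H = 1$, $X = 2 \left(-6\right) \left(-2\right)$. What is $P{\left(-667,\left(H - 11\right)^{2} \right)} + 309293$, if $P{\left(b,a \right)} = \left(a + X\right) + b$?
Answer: $308750$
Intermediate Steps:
$X = 24$ ($X = \left(-12\right) \left(-2\right) = 24$)
$P{\left(b,a \right)} = 24 + a + b$ ($P{\left(b,a \right)} = \left(a + 24\right) + b = \left(24 + a\right) + b = 24 + a + b$)
$P{\left(-667,\left(H - 11\right)^{2} \right)} + 309293 = \left(24 + \left(1 - 11\right)^{2} - 667\right) + 309293 = \left(24 + \left(-10\right)^{2} - 667\right) + 309293 = \left(24 + 100 - 667\right) + 309293 = -543 + 309293 = 308750$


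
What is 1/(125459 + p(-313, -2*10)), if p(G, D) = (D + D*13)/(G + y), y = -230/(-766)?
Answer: 29941/3756394729 ≈ 7.9707e-6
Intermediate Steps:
y = 115/383 (y = -230*(-1/766) = 115/383 ≈ 0.30026)
p(G, D) = 14*D/(115/383 + G) (p(G, D) = (D + D*13)/(G + 115/383) = (D + 13*D)/(115/383 + G) = (14*D)/(115/383 + G) = 14*D/(115/383 + G))
1/(125459 + p(-313, -2*10)) = 1/(125459 + 5362*(-2*10)/(115 + 383*(-313))) = 1/(125459 + 5362*(-20)/(115 - 119879)) = 1/(125459 + 5362*(-20)/(-119764)) = 1/(125459 + 5362*(-20)*(-1/119764)) = 1/(125459 + 26810/29941) = 1/(3756394729/29941) = 29941/3756394729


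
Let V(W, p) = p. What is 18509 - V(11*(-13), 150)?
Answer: 18359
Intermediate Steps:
18509 - V(11*(-13), 150) = 18509 - 1*150 = 18509 - 150 = 18359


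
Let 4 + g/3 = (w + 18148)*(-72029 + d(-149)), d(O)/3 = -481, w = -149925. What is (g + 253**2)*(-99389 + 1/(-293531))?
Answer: -847375659784346216240/293531 ≈ -2.8868e+15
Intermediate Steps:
d(O) = -1443 (d(O) = 3*(-481) = -1443)
g = 29045759220 (g = -12 + 3*((-149925 + 18148)*(-72029 - 1443)) = -12 + 3*(-131777*(-73472)) = -12 + 3*9681919744 = -12 + 29045759232 = 29045759220)
(g + 253**2)*(-99389 + 1/(-293531)) = (29045759220 + 253**2)*(-99389 + 1/(-293531)) = (29045759220 + 64009)*(-99389 - 1/293531) = 29045823229*(-29173752560/293531) = -847375659784346216240/293531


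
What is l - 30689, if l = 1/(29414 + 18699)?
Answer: -1476539856/48113 ≈ -30689.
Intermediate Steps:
l = 1/48113 ≈ 2.0784e-5
l - 30689 = 1/48113 - 30689 = -1476539856/48113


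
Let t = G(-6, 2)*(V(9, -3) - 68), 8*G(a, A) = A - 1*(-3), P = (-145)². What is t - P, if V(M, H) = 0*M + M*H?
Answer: -168675/8 ≈ -21084.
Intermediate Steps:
P = 21025
V(M, H) = H*M (V(M, H) = 0 + H*M = H*M)
G(a, A) = 3/8 + A/8 (G(a, A) = (A - 1*(-3))/8 = (A + 3)/8 = (3 + A)/8 = 3/8 + A/8)
t = -475/8 (t = (3/8 + (⅛)*2)*(-3*9 - 68) = (3/8 + ¼)*(-27 - 68) = (5/8)*(-95) = -475/8 ≈ -59.375)
t - P = -475/8 - 1*21025 = -475/8 - 21025 = -168675/8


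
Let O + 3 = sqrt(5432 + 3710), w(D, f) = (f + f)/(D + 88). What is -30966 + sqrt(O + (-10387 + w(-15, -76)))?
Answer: -30966 + I*sqrt(55379406 - 5329*sqrt(9142))/73 ≈ -30966.0 + 101.47*I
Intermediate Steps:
w(D, f) = 2*f/(88 + D) (w(D, f) = (2*f)/(88 + D) = 2*f/(88 + D))
O = -3 + sqrt(9142) (O = -3 + sqrt(5432 + 3710) = -3 + sqrt(9142) ≈ 92.614)
-30966 + sqrt(O + (-10387 + w(-15, -76))) = -30966 + sqrt((-3 + sqrt(9142)) + (-10387 + 2*(-76)/(88 - 15))) = -30966 + sqrt((-3 + sqrt(9142)) + (-10387 + 2*(-76)/73)) = -30966 + sqrt((-3 + sqrt(9142)) + (-10387 + 2*(-76)*(1/73))) = -30966 + sqrt((-3 + sqrt(9142)) + (-10387 - 152/73)) = -30966 + sqrt((-3 + sqrt(9142)) - 758403/73) = -30966 + sqrt(-758622/73 + sqrt(9142))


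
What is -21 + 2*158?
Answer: 295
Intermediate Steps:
-21 + 2*158 = -21 + 316 = 295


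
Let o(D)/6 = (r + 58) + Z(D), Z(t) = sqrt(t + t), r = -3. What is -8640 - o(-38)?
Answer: -8970 - 12*I*sqrt(19) ≈ -8970.0 - 52.307*I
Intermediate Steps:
Z(t) = sqrt(2)*sqrt(t) (Z(t) = sqrt(2*t) = sqrt(2)*sqrt(t))
o(D) = 330 + 6*sqrt(2)*sqrt(D) (o(D) = 6*((-3 + 58) + sqrt(2)*sqrt(D)) = 6*(55 + sqrt(2)*sqrt(D)) = 330 + 6*sqrt(2)*sqrt(D))
-8640 - o(-38) = -8640 - (330 + 6*sqrt(2)*sqrt(-38)) = -8640 - (330 + 6*sqrt(2)*(I*sqrt(38))) = -8640 - (330 + 12*I*sqrt(19)) = -8640 + (-330 - 12*I*sqrt(19)) = -8970 - 12*I*sqrt(19)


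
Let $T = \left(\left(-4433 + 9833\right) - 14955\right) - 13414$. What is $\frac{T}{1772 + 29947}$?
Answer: $- \frac{22969}{31719} \approx -0.72414$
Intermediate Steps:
$T = -22969$ ($T = \left(5400 - 14955\right) - 13414 = -9555 - 13414 = -22969$)
$\frac{T}{1772 + 29947} = - \frac{22969}{1772 + 29947} = - \frac{22969}{31719}$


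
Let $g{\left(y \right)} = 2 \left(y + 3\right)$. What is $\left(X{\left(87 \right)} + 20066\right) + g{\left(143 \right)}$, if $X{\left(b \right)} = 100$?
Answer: $20458$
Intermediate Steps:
$g{\left(y \right)} = 6 + 2 y$ ($g{\left(y \right)} = 2 \left(3 + y\right) = 6 + 2 y$)
$\left(X{\left(87 \right)} + 20066\right) + g{\left(143 \right)} = \left(100 + 20066\right) + \left(6 + 2 \cdot 143\right) = 20166 + \left(6 + 286\right) = 20166 + 292 = 20458$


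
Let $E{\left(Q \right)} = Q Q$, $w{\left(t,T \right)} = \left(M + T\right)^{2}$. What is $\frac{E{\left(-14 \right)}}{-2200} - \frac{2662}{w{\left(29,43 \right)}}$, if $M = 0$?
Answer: $- \frac{1554701}{1016950} \approx -1.5288$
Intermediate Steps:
$w{\left(t,T \right)} = T^{2}$ ($w{\left(t,T \right)} = \left(0 + T\right)^{2} = T^{2}$)
$E{\left(Q \right)} = Q^{2}$
$\frac{E{\left(-14 \right)}}{-2200} - \frac{2662}{w{\left(29,43 \right)}} = \frac{\left(-14\right)^{2}}{-2200} - \frac{2662}{43^{2}} = 196 \left(- \frac{1}{2200}\right) - \frac{2662}{1849} = - \frac{49}{550} - \frac{2662}{1849} = - \frac{1554701}{1016950}$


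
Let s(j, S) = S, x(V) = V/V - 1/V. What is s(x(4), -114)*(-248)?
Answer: 28272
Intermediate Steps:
x(V) = 1 - 1/V
s(x(4), -114)*(-248) = -114*(-248) = 28272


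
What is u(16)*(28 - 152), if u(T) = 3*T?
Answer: -5952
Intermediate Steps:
u(16)*(28 - 152) = (3*16)*(28 - 152) = 48*(-124) = -5952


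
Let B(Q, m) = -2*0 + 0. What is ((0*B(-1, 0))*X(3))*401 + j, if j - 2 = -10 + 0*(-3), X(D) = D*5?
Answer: -8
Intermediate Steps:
X(D) = 5*D
B(Q, m) = 0 (B(Q, m) = 0 + 0 = 0)
j = -8 (j = 2 + (-10 + 0*(-3)) = 2 + (-10 + 0) = 2 - 10 = -8)
((0*B(-1, 0))*X(3))*401 + j = ((0*0)*(5*3))*401 - 8 = (0*15)*401 - 8 = 0*401 - 8 = 0 - 8 = -8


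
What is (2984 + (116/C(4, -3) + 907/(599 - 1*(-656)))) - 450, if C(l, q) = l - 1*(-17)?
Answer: 66948197/26355 ≈ 2540.2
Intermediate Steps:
C(l, q) = 17 + l (C(l, q) = l + 17 = 17 + l)
(2984 + (116/C(4, -3) + 907/(599 - 1*(-656)))) - 450 = (2984 + (116/(17 + 4) + 907/(599 - 1*(-656)))) - 450 = (2984 + (116/21 + 907/(599 + 656))) - 450 = (2984 + (116*(1/21) + 907/1255)) - 450 = (2984 + (116/21 + 907*(1/1255))) - 450 = (2984 + (116/21 + 907/1255)) - 450 = (2984 + 164627/26355) - 450 = 78807947/26355 - 450 = 66948197/26355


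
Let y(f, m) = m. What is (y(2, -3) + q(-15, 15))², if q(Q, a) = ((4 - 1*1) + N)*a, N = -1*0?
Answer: 1764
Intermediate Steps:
N = 0
q(Q, a) = 3*a (q(Q, a) = ((4 - 1*1) + 0)*a = ((4 - 1) + 0)*a = (3 + 0)*a = 3*a)
(y(2, -3) + q(-15, 15))² = (-3 + 3*15)² = (-3 + 45)² = 42² = 1764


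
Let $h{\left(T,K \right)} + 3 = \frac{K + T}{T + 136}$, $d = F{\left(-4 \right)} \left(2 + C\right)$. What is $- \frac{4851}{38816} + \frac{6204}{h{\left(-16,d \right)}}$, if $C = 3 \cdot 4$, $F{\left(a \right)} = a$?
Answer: $- \frac{200693273}{116448} \approx -1723.5$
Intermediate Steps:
$C = 12$
$d = -56$ ($d = - 4 \left(2 + 12\right) = \left(-4\right) 14 = -56$)
$h{\left(T,K \right)} = -3 + \frac{K + T}{136 + T}$ ($h{\left(T,K \right)} = -3 + \frac{K + T}{T + 136} = -3 + \frac{K + T}{136 + T}$)
$- \frac{4851}{38816} + \frac{6204}{h{\left(-16,d \right)}} = - \frac{4851}{38816} + \frac{6204}{\frac{1}{136 - 16} \left(-408 - 56 - -32\right)} = \left(-4851\right) \frac{1}{38816} + \frac{6204}{\frac{1}{120} \left(-408 - 56 + 32\right)} = - \frac{4851}{38816} + \frac{6204}{\frac{1}{120} \left(-432\right)} = - \frac{4851}{38816} + \frac{6204}{- \frac{18}{5}} = - \frac{4851}{38816} + 6204 \left(- \frac{5}{18}\right) = - \frac{4851}{38816} - \frac{5170}{3} = - \frac{200693273}{116448}$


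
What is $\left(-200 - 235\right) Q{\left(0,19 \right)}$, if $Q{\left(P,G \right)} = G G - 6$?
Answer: $-154425$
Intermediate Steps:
$Q{\left(P,G \right)} = -6 + G^{2}$ ($Q{\left(P,G \right)} = G^{2} - 6 = -6 + G^{2}$)
$\left(-200 - 235\right) Q{\left(0,19 \right)} = \left(-200 - 235\right) \left(-6 + 19^{2}\right) = - 435 \left(-6 + 361\right) = \left(-435\right) 355 = -154425$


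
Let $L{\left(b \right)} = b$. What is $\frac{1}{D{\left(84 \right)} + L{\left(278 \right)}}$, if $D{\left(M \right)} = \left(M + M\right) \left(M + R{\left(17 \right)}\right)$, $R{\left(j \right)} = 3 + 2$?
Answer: $\frac{1}{15230} \approx 6.566 \cdot 10^{-5}$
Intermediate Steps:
$R{\left(j \right)} = 5$
$D{\left(M \right)} = 2 M \left(5 + M\right)$ ($D{\left(M \right)} = \left(M + M\right) \left(M + 5\right) = 2 M \left(5 + M\right)$)
$\frac{1}{D{\left(84 \right)} + L{\left(278 \right)}} = \frac{1}{2 \cdot 84 \left(5 + 84\right) + 278} = \frac{1}{2 \cdot 84 \cdot 89 + 278} = \frac{1}{14952 + 278} = \frac{1}{15230}$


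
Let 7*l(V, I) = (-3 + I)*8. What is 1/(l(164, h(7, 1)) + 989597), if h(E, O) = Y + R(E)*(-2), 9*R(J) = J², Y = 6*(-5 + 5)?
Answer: 63/62343611 ≈ 1.0105e-6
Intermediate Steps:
Y = 0 (Y = 6*0 = 0)
R(J) = J²/9
h(E, O) = -2*E²/9 (h(E, O) = 0 + (E²/9)*(-2) = 0 - 2*E²/9 = -2*E²/9)
l(V, I) = -24/7 + 8*I/7 (l(V, I) = ((-3 + I)*8)/7 = (-24 + 8*I)/7 = -24/7 + 8*I/7)
1/(l(164, h(7, 1)) + 989597) = 1/((-24/7 + 8*(-2/9*7²)/7) + 989597) = 1/((-24/7 + 8*(-2/9*49)/7) + 989597) = 1/((-24/7 + (8/7)*(-98/9)) + 989597) = 1/((-24/7 - 112/9) + 989597) = 1/(-1000/63 + 989597) = 1/(62343611/63) = 63/62343611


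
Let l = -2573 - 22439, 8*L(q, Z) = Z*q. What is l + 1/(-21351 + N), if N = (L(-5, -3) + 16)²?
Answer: -33666527244/1346015 ≈ -25012.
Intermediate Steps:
L(q, Z) = Z*q/8 (L(q, Z) = (Z*q)/8 = Z*q/8)
l = -25012
N = 20449/64 (N = ((⅛)*(-3)*(-5) + 16)² = (15/8 + 16)² = (143/8)² = 20449/64 ≈ 319.52)
l + 1/(-21351 + N) = -25012 + 1/(-21351 + 20449/64) = -25012 + 1/(-1346015/64) = -25012 - 64/1346015 = -33666527244/1346015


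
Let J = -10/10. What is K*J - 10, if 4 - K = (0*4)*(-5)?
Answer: -14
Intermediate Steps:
J = -1 (J = -10*⅒ = -1)
K = 4 (K = 4 - 0*4*(-5) = 4 - 0*(-5) = 4 - 1*0 = 4 + 0 = 4)
K*J - 10 = 4*(-1) - 10 = -4 - 10 = -14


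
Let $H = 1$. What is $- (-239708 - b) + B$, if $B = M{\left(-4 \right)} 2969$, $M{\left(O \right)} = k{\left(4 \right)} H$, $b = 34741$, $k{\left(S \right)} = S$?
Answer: $286325$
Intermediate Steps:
$M{\left(O \right)} = 4$ ($M{\left(O \right)} = 4 \cdot 1 = 4$)
$B = 11876$ ($B = 4 \cdot 2969 = 11876$)
$- (-239708 - b) + B = - (-239708 - 34741) + 11876 = \left(-1\right) \left(-274449\right) + 11876 = 274449 + 11876 = 286325$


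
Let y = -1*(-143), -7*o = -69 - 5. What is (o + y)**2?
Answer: 1155625/49 ≈ 23584.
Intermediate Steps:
o = 74/7 (o = -(-69 - 5)/7 = -1/7*(-74) = 74/7 ≈ 10.571)
y = 143
(o + y)**2 = (74/7 + 143)**2 = (1075/7)**2 = 1155625/49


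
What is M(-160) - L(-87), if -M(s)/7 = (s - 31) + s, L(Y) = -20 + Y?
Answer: 2564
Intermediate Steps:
M(s) = 217 - 14*s (M(s) = -7*((s - 31) + s) = -7*((-31 + s) + s) = -7*(-31 + 2*s) = 217 - 14*s)
M(-160) - L(-87) = (217 - 14*(-160)) - (-20 - 87) = (217 + 2240) - 1*(-107) = 2457 + 107 = 2564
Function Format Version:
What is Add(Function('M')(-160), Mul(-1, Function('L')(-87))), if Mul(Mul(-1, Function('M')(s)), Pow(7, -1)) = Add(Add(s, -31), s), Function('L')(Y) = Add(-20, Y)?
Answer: 2564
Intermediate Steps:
Function('M')(s) = Add(217, Mul(-14, s)) (Function('M')(s) = Mul(-7, Add(Add(s, -31), s)) = Mul(-7, Add(Add(-31, s), s)) = Mul(-7, Add(-31, Mul(2, s))) = Add(217, Mul(-14, s)))
Add(Function('M')(-160), Mul(-1, Function('L')(-87))) = Add(Add(217, Mul(-14, -160)), Mul(-1, Add(-20, -87))) = Add(Add(217, 2240), Mul(-1, -107)) = Add(2457, 107) = 2564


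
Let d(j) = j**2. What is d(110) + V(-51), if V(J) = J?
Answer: 12049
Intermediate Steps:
d(110) + V(-51) = 110**2 - 51 = 12100 - 51 = 12049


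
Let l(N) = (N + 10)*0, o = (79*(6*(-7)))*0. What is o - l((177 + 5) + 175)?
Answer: 0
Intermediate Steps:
o = 0 (o = (79*(-42))*0 = -3318*0 = 0)
l(N) = 0 (l(N) = (10 + N)*0 = 0)
o - l((177 + 5) + 175) = 0 - 1*0 = 0 + 0 = 0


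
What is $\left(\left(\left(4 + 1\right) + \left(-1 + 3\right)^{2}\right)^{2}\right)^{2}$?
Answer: $6561$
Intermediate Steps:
$\left(\left(\left(4 + 1\right) + \left(-1 + 3\right)^{2}\right)^{2}\right)^{2} = \left(\left(5 + 2^{2}\right)^{2}\right)^{2} = \left(\left(5 + 4\right)^{2}\right)^{2} = \left(9^{2}\right)^{2} = 81^{2} = 6561$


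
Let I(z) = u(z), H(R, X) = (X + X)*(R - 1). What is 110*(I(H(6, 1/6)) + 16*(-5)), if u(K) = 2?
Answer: -8580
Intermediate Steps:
H(R, X) = 2*X*(-1 + R) (H(R, X) = (2*X)*(-1 + R) = 2*X*(-1 + R))
I(z) = 2
110*(I(H(6, 1/6)) + 16*(-5)) = 110*(2 + 16*(-5)) = 110*(2 - 80) = 110*(-78) = -8580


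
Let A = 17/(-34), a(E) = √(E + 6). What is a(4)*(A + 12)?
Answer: 23*√10/2 ≈ 36.366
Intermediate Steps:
a(E) = √(6 + E)
A = -½ (A = 17*(-1/34) = -½ ≈ -0.50000)
a(4)*(A + 12) = √(6 + 4)*(-½ + 12) = √10*(23/2) = 23*√10/2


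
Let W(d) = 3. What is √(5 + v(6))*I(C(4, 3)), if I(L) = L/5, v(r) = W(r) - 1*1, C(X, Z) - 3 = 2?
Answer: √7 ≈ 2.6458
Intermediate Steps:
C(X, Z) = 5 (C(X, Z) = 3 + 2 = 5)
v(r) = 2 (v(r) = 3 - 1*1 = 3 - 1 = 2)
I(L) = L/5 (I(L) = L*(⅕) = L/5)
√(5 + v(6))*I(C(4, 3)) = √(5 + 2)*((⅕)*5) = √7*1 = √7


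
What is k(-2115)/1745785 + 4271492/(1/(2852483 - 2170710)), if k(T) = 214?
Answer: 5084053979739943274/1745785 ≈ 2.9122e+12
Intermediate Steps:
k(-2115)/1745785 + 4271492/(1/(2852483 - 2170710)) = 214/1745785 + 4271492/(1/(2852483 - 2170710)) = 214*(1/1745785) + 4271492/(1/681773) = 214/1745785 + 4271492/(1/681773) = 214/1745785 + 4271492*681773 = 214/1745785 + 2912187915316 = 5084053979739943274/1745785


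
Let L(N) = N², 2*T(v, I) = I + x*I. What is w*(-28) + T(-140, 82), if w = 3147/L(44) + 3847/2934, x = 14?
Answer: 378283405/710028 ≈ 532.77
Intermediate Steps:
T(v, I) = 15*I/2 (T(v, I) = (I + 14*I)/2 = (15*I)/2 = 15*I/2)
w = 8340545/2840112 (w = 3147/(44²) + 3847/2934 = 3147/1936 + 3847*(1/2934) = 3147*(1/1936) + 3847/2934 = 3147/1936 + 3847/2934 = 8340545/2840112 ≈ 2.9367)
w*(-28) + T(-140, 82) = (8340545/2840112)*(-28) + (15/2)*82 = -58383815/710028 + 615 = 378283405/710028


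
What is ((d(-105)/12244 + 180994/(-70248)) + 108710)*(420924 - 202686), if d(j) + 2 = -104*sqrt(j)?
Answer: 425114210494584253/17919094 - 5674188*I*sqrt(105)/3061 ≈ 2.3724e+10 - 18995.0*I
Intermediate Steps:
d(j) = -2 - 104*sqrt(j)
((d(-105)/12244 + 180994/(-70248)) + 108710)*(420924 - 202686) = (((-2 - 104*I*sqrt(105))/12244 + 180994/(-70248)) + 108710)*(420924 - 202686) = (((-2 - 104*I*sqrt(105))*(1/12244) + 180994*(-1/70248)) + 108710)*218238 = (((-2 - 104*I*sqrt(105))*(1/12244) - 90497/35124) + 108710)*218238 = (((-1/6122 - 26*I*sqrt(105)/3061) - 90497/35124) + 108710)*218238 = ((-277028879/107514564 - 26*I*sqrt(105)/3061) + 108710)*218238 = (11687631223561/107514564 - 26*I*sqrt(105)/3061)*218238 = 425114210494584253/17919094 - 5674188*I*sqrt(105)/3061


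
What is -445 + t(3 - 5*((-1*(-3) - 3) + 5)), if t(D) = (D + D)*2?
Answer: -533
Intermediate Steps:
t(D) = 4*D (t(D) = (2*D)*2 = 4*D)
-445 + t(3 - 5*((-1*(-3) - 3) + 5)) = -445 + 4*(3 - 5*((-1*(-3) - 3) + 5)) = -445 + 4*(3 - 5*((3 - 3) + 5)) = -445 + 4*(3 - 5*(0 + 5)) = -445 + 4*(3 - 5*5) = -445 + 4*(3 - 25) = -445 + 4*(-22) = -445 - 88 = -533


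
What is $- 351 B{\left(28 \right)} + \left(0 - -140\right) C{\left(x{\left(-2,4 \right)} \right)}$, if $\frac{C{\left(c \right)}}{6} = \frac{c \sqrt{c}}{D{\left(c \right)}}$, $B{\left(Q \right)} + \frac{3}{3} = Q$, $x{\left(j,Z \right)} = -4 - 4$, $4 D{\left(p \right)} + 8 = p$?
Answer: $-9477 + 3360 i \sqrt{2} \approx -9477.0 + 4751.8 i$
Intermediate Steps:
$D{\left(p \right)} = -2 + \frac{p}{4}$
$x{\left(j,Z \right)} = -8$ ($x{\left(j,Z \right)} = -4 - 4 = -8$)
$B{\left(Q \right)} = -1 + Q$
$C{\left(c \right)} = \frac{6 c^{\frac{3}{2}}}{-2 + \frac{c}{4}}$ ($C{\left(c \right)} = 6 \frac{c \sqrt{c}}{-2 + \frac{c}{4}} = 6 \frac{c^{\frac{3}{2}}}{-2 + \frac{c}{4}} = \frac{6 c^{\frac{3}{2}}}{-2 + \frac{c}{4}}$)
$- 351 B{\left(28 \right)} + \left(0 - -140\right) C{\left(x{\left(-2,4 \right)} \right)} = - 351 \left(-1 + 28\right) + \left(0 - -140\right) \frac{24 \left(-8\right)^{\frac{3}{2}}}{-8 - 8} = \left(-351\right) 27 + \left(0 + 140\right) \frac{24 \left(- 16 i \sqrt{2}\right)}{-16} = -9477 + 140 \cdot 24 \left(- 16 i \sqrt{2}\right) \left(- \frac{1}{16}\right) = -9477 + 140 \cdot 24 i \sqrt{2} = -9477 + 3360 i \sqrt{2}$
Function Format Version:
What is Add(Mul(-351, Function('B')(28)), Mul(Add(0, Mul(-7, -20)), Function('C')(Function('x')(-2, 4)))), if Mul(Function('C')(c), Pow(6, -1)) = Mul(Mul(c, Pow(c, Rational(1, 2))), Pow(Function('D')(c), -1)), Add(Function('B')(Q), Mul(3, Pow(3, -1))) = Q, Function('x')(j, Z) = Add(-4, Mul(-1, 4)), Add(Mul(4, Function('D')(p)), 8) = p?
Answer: Add(-9477, Mul(3360, I, Pow(2, Rational(1, 2)))) ≈ Add(-9477.0, Mul(4751.8, I))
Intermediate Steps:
Function('D')(p) = Add(-2, Mul(Rational(1, 4), p))
Function('x')(j, Z) = -8 (Function('x')(j, Z) = Add(-4, -4) = -8)
Function('B')(Q) = Add(-1, Q)
Function('C')(c) = Mul(6, Pow(c, Rational(3, 2)), Pow(Add(-2, Mul(Rational(1, 4), c)), -1)) (Function('C')(c) = Mul(6, Mul(Mul(c, Pow(c, Rational(1, 2))), Pow(Add(-2, Mul(Rational(1, 4), c)), -1))) = Mul(6, Mul(Pow(c, Rational(3, 2)), Pow(Add(-2, Mul(Rational(1, 4), c)), -1))) = Mul(6, Pow(c, Rational(3, 2)), Pow(Add(-2, Mul(Rational(1, 4), c)), -1)))
Add(Mul(-351, Function('B')(28)), Mul(Add(0, Mul(-7, -20)), Function('C')(Function('x')(-2, 4)))) = Add(Mul(-351, Add(-1, 28)), Mul(Add(0, Mul(-7, -20)), Mul(24, Pow(-8, Rational(3, 2)), Pow(Add(-8, -8), -1)))) = Add(Mul(-351, 27), Mul(Add(0, 140), Mul(24, Mul(-16, I, Pow(2, Rational(1, 2))), Pow(-16, -1)))) = Add(-9477, Mul(140, Mul(24, Mul(-16, I, Pow(2, Rational(1, 2))), Rational(-1, 16)))) = Add(-9477, Mul(140, Mul(24, I, Pow(2, Rational(1, 2))))) = Add(-9477, Mul(3360, I, Pow(2, Rational(1, 2))))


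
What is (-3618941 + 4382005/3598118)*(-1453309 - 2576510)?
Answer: 3086692575697872531/211654 ≈ 1.4584e+13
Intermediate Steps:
(-3618941 + 4382005/3598118)*(-1453309 - 2576510) = (-3618941 + 4382005*(1/3598118))*(-4029819) = (-3618941 + 257765/211654)*(-4029819) = -765963080649/211654*(-4029819) = 3086692575697872531/211654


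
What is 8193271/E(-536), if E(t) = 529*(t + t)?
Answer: -8193271/567088 ≈ -14.448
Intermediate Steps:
E(t) = 1058*t (E(t) = 529*(2*t) = 1058*t)
8193271/E(-536) = 8193271/((1058*(-536))) = 8193271/(-567088) = 8193271*(-1/567088) = -8193271/567088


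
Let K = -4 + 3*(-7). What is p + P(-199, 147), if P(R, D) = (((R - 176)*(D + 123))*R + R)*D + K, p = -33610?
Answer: 2961803362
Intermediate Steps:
K = -25 (K = -4 - 21 = -25)
P(R, D) = -25 + D*(R + R*(-176 + R)*(123 + D)) (P(R, D) = (((R - 176)*(D + 123))*R + R)*D - 25 = (((-176 + R)*(123 + D))*R + R)*D - 25 = (R*(-176 + R)*(123 + D) + R)*D - 25 = (R + R*(-176 + R)*(123 + D))*D - 25 = D*(R + R*(-176 + R)*(123 + D)) - 25 = -25 + D*(R + R*(-176 + R)*(123 + D)))
p + P(-199, 147) = -33610 + (-25 + 147²*(-199)² - 21647*147*(-199) - 176*(-199)*147² + 123*147*(-199)²) = -33610 + (-25 + 21609*39601 + 633239691 - 176*(-199)*21609 + 123*147*39601) = -33610 + (-25 + 855738009 + 633239691 + 756833616 + 716025681) = -33610 + 2961836972 = 2961803362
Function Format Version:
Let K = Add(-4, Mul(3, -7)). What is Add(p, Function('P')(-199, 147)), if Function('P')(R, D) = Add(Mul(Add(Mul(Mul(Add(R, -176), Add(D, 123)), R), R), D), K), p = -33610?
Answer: 2961803362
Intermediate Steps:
K = -25 (K = Add(-4, -21) = -25)
Function('P')(R, D) = Add(-25, Mul(D, Add(R, Mul(R, Add(-176, R), Add(123, D))))) (Function('P')(R, D) = Add(Mul(Add(Mul(Mul(Add(R, -176), Add(D, 123)), R), R), D), -25) = Add(Mul(Add(Mul(Mul(Add(-176, R), Add(123, D)), R), R), D), -25) = Add(Mul(Add(Mul(R, Add(-176, R), Add(123, D)), R), D), -25) = Add(Mul(Add(R, Mul(R, Add(-176, R), Add(123, D))), D), -25) = Add(Mul(D, Add(R, Mul(R, Add(-176, R), Add(123, D)))), -25) = Add(-25, Mul(D, Add(R, Mul(R, Add(-176, R), Add(123, D))))))
Add(p, Function('P')(-199, 147)) = Add(-33610, Add(-25, Mul(Pow(147, 2), Pow(-199, 2)), Mul(-21647, 147, -199), Mul(-176, -199, Pow(147, 2)), Mul(123, 147, Pow(-199, 2)))) = Add(-33610, Add(-25, Mul(21609, 39601), 633239691, Mul(-176, -199, 21609), Mul(123, 147, 39601))) = Add(-33610, Add(-25, 855738009, 633239691, 756833616, 716025681)) = Add(-33610, 2961836972) = 2961803362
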